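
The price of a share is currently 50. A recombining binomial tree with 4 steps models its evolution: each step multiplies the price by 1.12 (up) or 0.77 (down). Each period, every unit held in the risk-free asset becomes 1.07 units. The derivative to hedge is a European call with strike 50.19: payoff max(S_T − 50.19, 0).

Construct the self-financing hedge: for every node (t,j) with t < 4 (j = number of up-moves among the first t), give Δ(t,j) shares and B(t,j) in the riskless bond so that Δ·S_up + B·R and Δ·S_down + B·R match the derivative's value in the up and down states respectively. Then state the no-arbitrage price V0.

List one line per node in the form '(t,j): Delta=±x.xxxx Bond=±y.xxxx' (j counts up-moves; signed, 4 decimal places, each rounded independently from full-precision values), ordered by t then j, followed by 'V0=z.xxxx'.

(0,0): Delta=0.7795 Bond=-26.1733
(1,0): Delta=0.1857 Bond=-5.1453
(1,1): Delta=0.8475 Bond=-31.8155
(2,0): Delta=0.0000 Bond=0.0000
(2,1): Delta=0.2070 Bond=-6.4231
(2,2): Delta=0.9209 Bond=-38.6458
(3,0): Delta=0.0000 Bond=0.0000
(3,1): Delta=0.0000 Bond=0.0000
(3,2): Delta=0.2307 Bond=-8.0181
(3,3): Delta=1.0000 Bond=-46.9065
V0=12.8009

No-arbitrage ⇒ martingale measure with p* = (R−d)/(u−d) = 0.8571.
At expiry t=4: V(4,0)=0.0000, V(4,1)=0.0000, V(4,2)=0.0000, V(4,3)=3.8997, V(4,4)=28.4860
(3,0): S=22.8267. Δ = (V_up−V_dn)/(S_up−S_dn) = (0.0000−0.0000)/(25.5658−17.5765) = 0.0000. V = [p*·0.0000 + (1−p*)·0.0000]/1.07 = 0.0000. B = V − Δ·S = 0.0000.
(3,1): S=33.2024. Δ = (V_up−V_dn)/(S_up−S_dn) = (0.0000−0.0000)/(37.1867−25.5658) = 0.0000. V = [p*·0.0000 + (1−p*)·0.0000]/1.07 = 0.0000. B = V − Δ·S = 0.0000.
(3,2): S=48.2944. Δ = (V_up−V_dn)/(S_up−S_dn) = (3.8997−0.0000)/(54.0897−37.1867) = 0.2307. V = [p*·3.8997 + (1−p*)·0.0000]/1.07 = 3.1239. B = V − Δ·S = -8.0181.
(3,3): S=70.2464. Δ = (V_up−V_dn)/(S_up−S_dn) = (28.4860−3.8997)/(78.6760−54.0897) = 1.0000. V = [p*·28.4860 + (1−p*)·3.8997]/1.07 = 23.3399. B = V − Δ·S = -46.9065.
(2,0): S=29.6450. Δ = (V_up−V_dn)/(S_up−S_dn) = (0.0000−0.0000)/(33.2024−22.8267) = 0.0000. V = [p*·0.0000 + (1−p*)·0.0000]/1.07 = 0.0000. B = V − Δ·S = 0.0000.
(2,1): S=43.1200. Δ = (V_up−V_dn)/(S_up−S_dn) = (3.1239−0.0000)/(48.2944−33.2024) = 0.2070. V = [p*·3.1239 + (1−p*)·0.0000]/1.07 = 2.5025. B = V − Δ·S = -6.4231.
(2,2): S=62.7200. Δ = (V_up−V_dn)/(S_up−S_dn) = (23.3399−3.1239)/(70.2464−48.2944) = 0.9209. V = [p*·23.3399 + (1−p*)·3.1239]/1.07 = 19.1139. B = V − Δ·S = -38.6458.
(1,0): S=38.5000. Δ = (V_up−V_dn)/(S_up−S_dn) = (2.5025−0.0000)/(43.1200−29.6450) = 0.1857. V = [p*·2.5025 + (1−p*)·0.0000]/1.07 = 2.0047. B = V − Δ·S = -5.1453.
(1,1): S=56.0000. Δ = (V_up−V_dn)/(S_up−S_dn) = (19.1139−2.5025)/(62.7200−43.1200) = 0.8475. V = [p*·19.1139 + (1−p*)·2.5025]/1.07 = 15.6456. B = V − Δ·S = -31.8155.
(0,0): S=50.0000. Δ = (V_up−V_dn)/(S_up−S_dn) = (15.6456−2.0047)/(56.0000−38.5000) = 0.7795. V = [p*·15.6456 + (1−p*)·2.0047]/1.07 = 12.8009. B = V − Δ·S = -26.1733.
Root portfolio cost Δ·50+B reproduces V0=12.8009.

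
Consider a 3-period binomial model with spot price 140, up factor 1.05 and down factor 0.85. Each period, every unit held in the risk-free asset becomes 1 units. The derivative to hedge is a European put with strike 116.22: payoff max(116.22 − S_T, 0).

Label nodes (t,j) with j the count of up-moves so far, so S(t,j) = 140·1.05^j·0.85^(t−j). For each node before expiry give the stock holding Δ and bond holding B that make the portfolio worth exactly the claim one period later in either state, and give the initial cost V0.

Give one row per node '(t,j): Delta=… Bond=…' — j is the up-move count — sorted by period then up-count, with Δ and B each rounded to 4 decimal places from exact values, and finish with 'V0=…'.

(0,0): Delta=-0.1793 Bond=26.9759
(1,0): Delta=-0.5280 Bond=68.4792
(1,1): Delta=-0.0851 Bond=13.1414
(2,0): Delta=-1.0000 Bond=116.2200
(2,1): Delta=-0.4007 Bond=52.5656
(2,2): Delta=0.0000 Bond=0.0000
V0=1.8805

The replicating-portfolio and risk-neutral prices coincide; use p* = (1−0.85)/(1.05−0.85) = 0.7500 for the latter.
Terminal values V(3,·): V(3,0)=30.2425, V(3,1)=10.0125, V(3,2)=0.0000, V(3,3)=0.0000
Node (2,0) S=101.1500: V=(p*·10.0125+(1−p*)·30.2425)/1=15.0700; Δ=(10.0125−30.2425)/(106.2075−85.9775)=-1.0000; B=V−Δ·S=116.2200
Node (2,1) S=124.9500: V=(p*·0.0000+(1−p*)·10.0125)/1=2.5031; Δ=(0.0000−10.0125)/(131.1975−106.2075)=-0.4007; B=V−Δ·S=52.5656
Node (2,2) S=154.3500: V=(p*·0.0000+(1−p*)·0.0000)/1=0.0000; Δ=(0.0000−0.0000)/(162.0675−131.1975)=0.0000; B=V−Δ·S=0.0000
Node (1,0) S=119.0000: V=(p*·2.5031+(1−p*)·15.0700)/1=5.6448; Δ=(2.5031−15.0700)/(124.9500−101.1500)=-0.5280; B=V−Δ·S=68.4792
Node (1,1) S=147.0000: V=(p*·0.0000+(1−p*)·2.5031)/1=0.6258; Δ=(0.0000−2.5031)/(154.3500−124.9500)=-0.0851; B=V−Δ·S=13.1414
Node (0,0) S=140.0000: V=(p*·0.6258+(1−p*)·5.6448)/1=1.8805; Δ=(0.6258−5.6448)/(147.0000−119.0000)=-0.1793; B=V−Δ·S=26.9759
Self-financing check: at every node Δ·S+B equals the discounted successor values.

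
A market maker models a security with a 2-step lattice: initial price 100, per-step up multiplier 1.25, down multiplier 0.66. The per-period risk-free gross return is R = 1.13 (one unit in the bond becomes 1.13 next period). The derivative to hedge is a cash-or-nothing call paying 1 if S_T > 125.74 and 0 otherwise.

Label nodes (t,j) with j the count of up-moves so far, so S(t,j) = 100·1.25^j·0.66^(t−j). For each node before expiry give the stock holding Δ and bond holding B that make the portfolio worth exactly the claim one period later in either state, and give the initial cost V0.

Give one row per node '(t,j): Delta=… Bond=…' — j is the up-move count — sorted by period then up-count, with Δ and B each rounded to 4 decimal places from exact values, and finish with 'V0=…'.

Since d<R<u, set p* = (R−d)/(u−d) = 0.7966; price each node as the discounted p*-expectation of its children.
Terminal payoffs: V(2,0)=0.0000, V(2,1)=0.0000, V(2,2)=1.0000
  t=1,j=0: stock 66.0000 → up 82.5000 (V=0.0000), down 43.5600 (V=0.0000). Price 0.0000; hedge Δ=0.0000, bond B=0.0000.
  t=1,j=1: stock 125.0000 → up 156.2500 (V=1.0000), down 82.5000 (V=0.0000). Price 0.7050; hedge Δ=0.0136, bond B=-0.9900.
  t=0,j=0: stock 100.0000 → up 125.0000 (V=0.7050), down 66.0000 (V=0.0000). Price 0.4970; hedge Δ=0.0119, bond B=-0.6979.
Self-financing check: at every node Δ·S+B equals the discounted successor values.

(0,0): Delta=0.0119 Bond=-0.6979
(1,0): Delta=0.0000 Bond=0.0000
(1,1): Delta=0.0136 Bond=-0.9900
V0=0.4970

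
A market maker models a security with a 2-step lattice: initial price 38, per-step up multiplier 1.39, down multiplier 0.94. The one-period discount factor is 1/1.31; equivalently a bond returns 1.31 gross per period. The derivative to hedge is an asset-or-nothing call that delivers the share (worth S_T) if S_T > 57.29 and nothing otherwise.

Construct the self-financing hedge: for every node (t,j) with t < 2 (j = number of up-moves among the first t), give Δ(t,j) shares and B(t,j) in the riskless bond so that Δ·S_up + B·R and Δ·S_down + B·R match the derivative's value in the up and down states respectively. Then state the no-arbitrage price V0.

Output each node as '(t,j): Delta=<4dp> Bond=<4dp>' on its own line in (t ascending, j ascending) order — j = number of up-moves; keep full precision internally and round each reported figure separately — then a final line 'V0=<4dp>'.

No-arbitrage ⇒ martingale measure with p* = (R−d)/(u−d) = 0.8222.
Payoff layer (t=2): V(2,0)=0.0000, V(2,1)=0.0000, V(2,2)=73.4198
  t=1,j=0: stock 35.7200 → up 49.6508 (V=0.0000), down 33.5768 (V=0.0000). Price 0.0000; hedge Δ=0.0000, bond B=0.0000.
  t=1,j=1: stock 52.8200 → up 73.4198 (V=73.4198), down 49.6508 (V=0.0000). Price 46.0820; hedge Δ=3.0889, bond B=-117.0731.
  t=0,j=0: stock 38.0000 → up 52.8200 (V=46.0820), down 35.7200 (V=0.0000). Price 28.9234; hedge Δ=2.6949, bond B=-73.4810.
Each (Δ,B) replicates both successor values, so the strategy is self-financing and V0 is arbitrage-free.

(0,0): Delta=2.6949 Bond=-73.4810
(1,0): Delta=0.0000 Bond=0.0000
(1,1): Delta=3.0889 Bond=-117.0731
V0=28.9234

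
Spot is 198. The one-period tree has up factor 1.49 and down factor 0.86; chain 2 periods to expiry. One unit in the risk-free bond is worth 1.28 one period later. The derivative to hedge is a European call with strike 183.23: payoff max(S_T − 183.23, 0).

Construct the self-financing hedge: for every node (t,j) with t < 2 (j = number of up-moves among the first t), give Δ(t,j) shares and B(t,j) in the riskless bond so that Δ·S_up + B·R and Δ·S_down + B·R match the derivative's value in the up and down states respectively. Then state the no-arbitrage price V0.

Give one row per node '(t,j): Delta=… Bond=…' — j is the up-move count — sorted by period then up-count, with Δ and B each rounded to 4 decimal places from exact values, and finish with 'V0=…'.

Risk-neutral probability p* = (R−d)/(u−d) = (1.28−0.86)/(1.49−0.86) = 0.6667.
Terminal values V(2,·): V(2,0)=0.0000, V(2,1)=70.4872, V(2,2)=256.3498
  t=1,j=0: stock 170.2800 → up 253.7172 (V=70.4872), down 146.4408 (V=0.0000). Price 36.7121; hedge Δ=0.6571, bond B=-75.1724.
  t=1,j=1: stock 295.0200 → up 439.5798 (V=256.3498), down 253.7172 (V=70.4872). Price 151.8716; hedge Δ=1.0000, bond B=-143.1484.
  t=0,j=0: stock 198.0000 → up 295.0200 (V=151.8716), down 170.2800 (V=36.7121). Price 88.6602; hedge Δ=0.9232, bond B=-94.1326.
The time-0 hedge costs 88.6602, which is the no-arbitrage price.

(0,0): Delta=0.9232 Bond=-94.1326
(1,0): Delta=0.6571 Bond=-75.1724
(1,1): Delta=1.0000 Bond=-143.1484
V0=88.6602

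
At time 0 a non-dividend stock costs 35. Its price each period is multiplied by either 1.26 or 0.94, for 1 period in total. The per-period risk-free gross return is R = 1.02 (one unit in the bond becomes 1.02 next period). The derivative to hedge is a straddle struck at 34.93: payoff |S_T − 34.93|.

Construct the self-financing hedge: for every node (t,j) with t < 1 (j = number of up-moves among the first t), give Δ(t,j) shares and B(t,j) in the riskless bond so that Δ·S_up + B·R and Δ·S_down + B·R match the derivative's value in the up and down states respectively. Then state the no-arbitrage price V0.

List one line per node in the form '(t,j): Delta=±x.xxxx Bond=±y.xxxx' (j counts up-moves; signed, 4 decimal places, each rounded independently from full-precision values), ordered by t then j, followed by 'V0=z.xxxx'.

(0,0): Delta=0.6375 Bond=-18.5723
V0=3.7402

The replicating-portfolio and risk-neutral prices coincide; use p* = (1.02−0.94)/(1.26−0.94) = 0.2500 for the latter.
Terminal values V(1,·): V(1,0)=2.0300, V(1,1)=9.1700
(0,0): S=35.0000. Δ = (V_up−V_dn)/(S_up−S_dn) = (9.1700−2.0300)/(44.1000−32.9000) = 0.6375. V = [p*·9.1700 + (1−p*)·2.0300]/1.02 = 3.7402. B = V − Δ·S = -18.5723.
Each (Δ,B) replicates both successor values, so the strategy is self-financing and V0 is arbitrage-free.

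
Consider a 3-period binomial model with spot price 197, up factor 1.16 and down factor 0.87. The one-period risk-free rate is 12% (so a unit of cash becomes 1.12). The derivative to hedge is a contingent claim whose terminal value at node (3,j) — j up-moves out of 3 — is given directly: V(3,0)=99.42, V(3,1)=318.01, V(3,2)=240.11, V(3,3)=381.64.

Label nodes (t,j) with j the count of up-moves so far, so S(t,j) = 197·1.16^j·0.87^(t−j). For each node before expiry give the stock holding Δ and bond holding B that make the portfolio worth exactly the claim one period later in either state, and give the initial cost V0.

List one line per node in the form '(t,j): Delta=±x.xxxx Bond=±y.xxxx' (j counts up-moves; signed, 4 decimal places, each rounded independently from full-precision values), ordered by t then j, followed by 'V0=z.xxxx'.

(0,0): Delta=1.2672 Bond=-11.7301
(1,0): Delta=-0.6647 Bond=317.9800
(1,1): Delta=1.4990 Bond=-66.1165
(2,0): Delta=5.0551 Bond=-496.7411
(2,1): Delta=-1.3511 Bond=492.5982
(2,2): Delta=1.8411 Bond=-164.7143
V0=237.9097

The replicating-portfolio and risk-neutral prices coincide; use p* = (1.12−0.87)/(1.16−0.87) = 0.8621 for the latter.
At expiry t=3: V(3,0)=99.4200, V(3,1)=318.0100, V(3,2)=240.1100, V(3,3)=381.6400
  t=2,j=0: stock 149.1093 → up 172.9668 (V=318.0100), down 129.7251 (V=99.4200). Price 257.0175; hedge Δ=5.0551, bond B=-496.7411.
  t=2,j=1: stock 198.8124 → up 230.6224 (V=240.1100), down 172.9668 (V=318.0100). Price 223.9775; hedge Δ=-1.3511, bond B=492.5982.
  t=2,j=2: stock 265.0832 → up 307.4965 (V=381.6400), down 230.6224 (V=240.1100). Price 323.3202; hedge Δ=1.8411, bond B=-164.7143.
  t=1,j=0: stock 171.3900 → up 198.8124 (V=223.9775), down 149.1093 (V=257.0175). Price 204.0489; hedge Δ=-0.6647, bond B=317.9800.
  t=1,j=1: stock 228.5200 → up 265.0832 (V=323.3202), down 198.8124 (V=223.9775). Price 276.4444; hedge Δ=1.4990, bond B=-66.1165.
  t=0,j=0: stock 197.0000 → up 228.5200 (V=276.4444), down 171.3900 (V=204.0489). Price 237.9097; hedge Δ=1.2672, bond B=-11.7301.
Root portfolio cost Δ·197+B reproduces V0=237.9097.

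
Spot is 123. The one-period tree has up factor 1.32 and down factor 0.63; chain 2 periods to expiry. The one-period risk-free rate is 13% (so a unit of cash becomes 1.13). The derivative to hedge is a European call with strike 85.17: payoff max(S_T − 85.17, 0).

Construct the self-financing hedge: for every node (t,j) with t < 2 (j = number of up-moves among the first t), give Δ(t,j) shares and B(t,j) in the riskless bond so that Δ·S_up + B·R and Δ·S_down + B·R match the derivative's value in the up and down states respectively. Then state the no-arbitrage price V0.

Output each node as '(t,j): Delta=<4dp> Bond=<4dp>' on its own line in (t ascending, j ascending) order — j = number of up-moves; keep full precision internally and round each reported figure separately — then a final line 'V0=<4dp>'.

Risk-neutral probability p* = (R−d)/(u−d) = (1.13−0.63)/(1.32−0.63) = 0.7246.
At expiry t=2: V(2,0)=0.0000, V(2,1)=17.1168, V(2,2)=129.1452
Node (1,0) S=77.4900: V=(p*·17.1168+(1−p*)·0.0000)/1.13=10.9765; Δ=(17.1168−0.0000)/(102.2868−48.8187)=0.3201; B=V−Δ·S=-13.8304
Node (1,1) S=162.3600: V=(p*·129.1452+(1−p*)·17.1168)/1.13=86.9883; Δ=(129.1452−17.1168)/(214.3152−102.2868)=1.0000; B=V−Δ·S=-75.3717
Node (0,0) S=123.0000: V=(p*·86.9883+(1−p*)·10.9765)/1.13=58.4580; Δ=(86.9883−10.9765)/(162.3600−77.4900)=0.8956; B=V−Δ·S=-51.7040
Each (Δ,B) replicates both successor values, so the strategy is self-financing and V0 is arbitrage-free.

(0,0): Delta=0.8956 Bond=-51.7040
(1,0): Delta=0.3201 Bond=-13.8304
(1,1): Delta=1.0000 Bond=-75.3717
V0=58.4580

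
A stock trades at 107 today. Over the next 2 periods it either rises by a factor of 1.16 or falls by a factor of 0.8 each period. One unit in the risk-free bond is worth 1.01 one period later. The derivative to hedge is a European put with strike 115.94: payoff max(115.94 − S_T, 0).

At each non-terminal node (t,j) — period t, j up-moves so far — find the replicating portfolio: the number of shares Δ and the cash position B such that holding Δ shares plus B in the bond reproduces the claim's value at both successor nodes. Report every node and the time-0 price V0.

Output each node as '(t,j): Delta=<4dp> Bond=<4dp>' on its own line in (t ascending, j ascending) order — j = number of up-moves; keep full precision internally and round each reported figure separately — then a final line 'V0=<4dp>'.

(0,0): Delta=-0.5796 Bond=78.0246
(1,0): Delta=-1.0000 Bond=114.7921
(1,1): Delta=-0.3725 Bond=53.0997
V0=16.0086

The replicating-portfolio and risk-neutral prices coincide; use p* = (1.01−0.8)/(1.16−0.8) = 0.5833 for the latter.
Payoff layer (t=2): V(2,0)=47.4600, V(2,1)=16.6440, V(2,2)=0.0000
Node (1,0) S=85.6000: V=(p*·16.6440+(1−p*)·47.4600)/1.01=29.1921; Δ=(16.6440−47.4600)/(99.2960−68.4800)=-1.0000; B=V−Δ·S=114.7921
Node (1,1) S=124.1200: V=(p*·0.0000+(1−p*)·16.6440)/1.01=6.8663; Δ=(0.0000−16.6440)/(143.9792−99.2960)=-0.3725; B=V−Δ·S=53.0997
Node (0,0) S=107.0000: V=(p*·6.8663+(1−p*)·29.1921)/1.01=16.0086; Δ=(6.8663−29.1921)/(124.1200−85.6000)=-0.5796; B=V−Δ·S=78.0246
Each (Δ,B) replicates both successor values, so the strategy is self-financing and V0 is arbitrage-free.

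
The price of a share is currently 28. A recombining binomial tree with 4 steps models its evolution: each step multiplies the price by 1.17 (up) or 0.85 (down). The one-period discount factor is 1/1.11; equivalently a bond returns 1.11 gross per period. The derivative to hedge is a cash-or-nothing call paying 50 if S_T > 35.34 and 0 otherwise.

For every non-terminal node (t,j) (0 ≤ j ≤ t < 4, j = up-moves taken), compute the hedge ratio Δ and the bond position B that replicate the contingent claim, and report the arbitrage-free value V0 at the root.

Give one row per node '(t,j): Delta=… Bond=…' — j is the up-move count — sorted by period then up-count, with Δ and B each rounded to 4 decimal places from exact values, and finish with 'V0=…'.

Risk-neutral probability p* = (R−d)/(u−d) = (1.11−0.85)/(1.17−0.85) = 0.8125.
Terminal values V(4,·): V(4,0)=0.0000, V(4,1)=0.0000, V(4,2)=0.0000, V(4,3)=50.0000, V(4,4)=50.0000
  t=3,j=0: stock 17.1955 → up 20.1187 (V=0.0000), down 14.6162 (V=0.0000). Price 0.0000; hedge Δ=0.0000, bond B=0.0000.
  t=3,j=1: stock 23.6691 → up 27.6928 (V=0.0000), down 20.1187 (V=0.0000). Price 0.0000; hedge Δ=0.0000, bond B=0.0000.
  t=3,j=2: stock 32.5798 → up 38.1184 (V=50.0000), down 27.6928 (V=0.0000). Price 36.5991; hedge Δ=4.7959, bond B=-119.6509.
  t=3,j=3: stock 44.8452 → up 52.4688 (V=50.0000), down 38.1184 (V=50.0000). Price 45.0450; hedge Δ=0.0000, bond B=45.0450.
  t=2,j=0: stock 20.2300 → up 23.6691 (V=0.0000), down 17.1955 (V=0.0000). Price 0.0000; hedge Δ=0.0000, bond B=0.0000.
  t=2,j=1: stock 27.8460 → up 32.5798 (V=36.5991), down 23.6691 (V=0.0000). Price 26.7899; hedge Δ=4.1073, bond B=-87.5823.
  t=2,j=2: stock 38.3292 → up 44.8452 (V=45.0450), down 32.5798 (V=36.5991). Price 39.1544; hedge Δ=0.6886, bond B=12.7609.
  t=1,j=0: stock 23.8000 → up 27.8460 (V=26.7899), down 20.2300 (V=0.0000). Price 19.6097; hedge Δ=3.5176, bond B=-64.1087.
  t=1,j=1: stock 32.7600 → up 38.3292 (V=39.1544), down 27.8460 (V=26.7899). Price 33.1857; hedge Δ=1.1795, bond B=-5.4536.
  t=0,j=0: stock 28.0000 → up 32.7600 (V=33.1857), down 23.8000 (V=19.6097). Price 27.6038; hedge Δ=1.5152, bond B=-14.8211.
Root portfolio cost Δ·28+B reproduces V0=27.6038.

(0,0): Delta=1.5152 Bond=-14.8211
(1,0): Delta=3.5176 Bond=-64.1087
(1,1): Delta=1.1795 Bond=-5.4536
(2,0): Delta=0.0000 Bond=0.0000
(2,1): Delta=4.1073 Bond=-87.5823
(2,2): Delta=0.6886 Bond=12.7609
(3,0): Delta=0.0000 Bond=0.0000
(3,1): Delta=0.0000 Bond=0.0000
(3,2): Delta=4.7959 Bond=-119.6509
(3,3): Delta=0.0000 Bond=45.0450
V0=27.6038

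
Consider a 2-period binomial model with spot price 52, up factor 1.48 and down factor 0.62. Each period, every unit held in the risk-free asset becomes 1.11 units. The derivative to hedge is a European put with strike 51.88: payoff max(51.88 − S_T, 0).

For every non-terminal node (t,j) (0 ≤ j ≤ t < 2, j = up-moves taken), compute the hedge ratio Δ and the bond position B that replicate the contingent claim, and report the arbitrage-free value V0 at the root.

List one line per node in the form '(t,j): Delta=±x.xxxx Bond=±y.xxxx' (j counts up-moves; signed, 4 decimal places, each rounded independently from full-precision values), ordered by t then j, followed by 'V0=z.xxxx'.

(0,0): Delta=-0.2881 Bond=21.4302
(1,0): Delta=-1.0000 Bond=46.7387
(1,1): Delta=-0.0629 Bond=6.4571
V0=6.4483

Risk-neutral probability p* = (R−d)/(u−d) = (1.11−0.62)/(1.48−0.62) = 0.5698.
Terminal payoffs: V(2,0)=31.8912, V(2,1)=4.1648, V(2,2)=0.0000
(1,0): S=32.2400. Δ = (V_up−V_dn)/(S_up−S_dn) = (4.1648−31.8912)/(47.7152−19.9888) = -1.0000. V = [p*·4.1648 + (1−p*)·31.8912]/1.11 = 14.4987. B = V − Δ·S = 46.7387.
(1,1): S=76.9600. Δ = (V_up−V_dn)/(S_up−S_dn) = (0.0000−4.1648)/(113.9008−47.7152) = -0.0629. V = [p*·0.0000 + (1−p*)·4.1648]/1.11 = 1.6143. B = V − Δ·S = 6.4571.
(0,0): S=52.0000. Δ = (V_up−V_dn)/(S_up−S_dn) = (1.6143−14.4987)/(76.9600−32.2400) = -0.2881. V = [p*·1.6143 + (1−p*)·14.4987]/1.11 = 6.4483. B = V − Δ·S = 21.4302.
Self-financing check: at every node Δ·S+B equals the discounted successor values.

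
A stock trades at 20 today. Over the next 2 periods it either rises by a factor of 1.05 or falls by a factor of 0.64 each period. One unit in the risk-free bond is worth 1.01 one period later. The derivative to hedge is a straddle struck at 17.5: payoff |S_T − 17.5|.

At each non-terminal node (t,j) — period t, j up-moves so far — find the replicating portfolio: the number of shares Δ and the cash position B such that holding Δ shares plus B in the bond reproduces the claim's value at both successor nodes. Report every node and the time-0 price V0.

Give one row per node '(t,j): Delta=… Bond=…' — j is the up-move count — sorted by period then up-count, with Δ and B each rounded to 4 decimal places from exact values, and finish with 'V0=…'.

Since d<R<u, set p* = (R−d)/(u−d) = 0.9024; price each node as the discounted p*-expectation of its children.
Terminal values V(2,·): V(2,0)=9.3080, V(2,1)=4.0600, V(2,2)=4.5500
(1,0): S=12.8000. Δ = (V_up−V_dn)/(S_up−S_dn) = (4.0600−9.3080)/(13.4400−8.1920) = -1.0000. V = [p*·4.0600 + (1−p*)·9.3080]/1.01 = 4.5267. B = V − Δ·S = 17.3267.
(1,1): S=21.0000. Δ = (V_up−V_dn)/(S_up−S_dn) = (4.5500−4.0600)/(22.0500−13.4400) = 0.0569. V = [p*·4.5500 + (1−p*)·4.0600]/1.01 = 4.4576. B = V − Δ·S = 3.2625.
(0,0): S=20.0000. Δ = (V_up−V_dn)/(S_up−S_dn) = (4.4576−4.5267)/(21.0000−12.8000) = -0.0084. V = [p*·4.4576 + (1−p*)·4.5267]/1.01 = 4.4202. B = V − Δ·S = 4.5887.
Check: Δ(0,0)·S0 + B(0,0) = 4.4202 = V0.

(0,0): Delta=-0.0084 Bond=4.5887
(1,0): Delta=-1.0000 Bond=17.3267
(1,1): Delta=0.0569 Bond=3.2625
V0=4.4202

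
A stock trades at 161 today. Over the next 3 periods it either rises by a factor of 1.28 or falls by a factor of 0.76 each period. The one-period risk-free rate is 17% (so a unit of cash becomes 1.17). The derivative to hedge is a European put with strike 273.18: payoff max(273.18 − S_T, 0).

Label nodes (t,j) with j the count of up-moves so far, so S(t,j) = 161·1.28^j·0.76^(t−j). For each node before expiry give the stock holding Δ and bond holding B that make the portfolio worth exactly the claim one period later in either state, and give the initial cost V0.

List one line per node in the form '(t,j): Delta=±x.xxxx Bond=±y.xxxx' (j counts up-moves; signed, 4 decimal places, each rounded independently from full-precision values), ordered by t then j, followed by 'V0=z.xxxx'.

(0,0): Delta=-0.6503 Bond=133.9965
(1,0): Delta=-1.0000 Bond=199.5617
(1,1): Delta=-0.5946 Bond=145.2968
(2,0): Delta=-1.0000 Bond=233.4872
(2,1): Delta=-1.0000 Bond=233.4872
(2,2): Delta=-0.5301 Bond=152.9633
V0=29.2936

Under the risk-neutral measure, an up-move has probability p* = (R−d)/(u−d) = 0.7885 and values discount at R = 1.17.
Payoff layer (t=3): V(3,0)=202.5049, V(3,1)=154.1482, V(3,2)=72.7054, V(3,3)=0.0000
Node (2,0) S=92.9936: V=(p*·154.1482+(1−p*)·202.5049)/1.17=140.4936; Δ=(154.1482−202.5049)/(119.0318−70.6751)=-1.0000; B=V−Δ·S=233.4872
Node (2,1) S=156.6208: V=(p*·72.7054+(1−p*)·154.1482)/1.17=76.8664; Δ=(72.7054−154.1482)/(200.4746−119.0318)=-1.0000; B=V−Δ·S=233.4872
Node (2,2) S=263.7824: V=(p*·0.0000+(1−p*)·72.7054)/1.17=13.1453; Δ=(0.0000−72.7054)/(337.6415−200.4746)=-0.5301; B=V−Δ·S=152.9633
Node (1,0) S=122.3600: V=(p*·76.8664+(1−p*)·140.4936)/1.17=77.2017; Δ=(76.8664−140.4936)/(156.6208−92.9936)=-1.0000; B=V−Δ·S=199.5617
Node (1,1) S=206.0800: V=(p*·13.1453+(1−p*)·76.8664)/1.17=22.7562; Δ=(13.1453−76.8664)/(263.7824−156.6208)=-0.5946; B=V−Δ·S=145.2968
Node (0,0) S=161.0000: V=(p*·22.7562+(1−p*)·77.2017)/1.17=29.2936; Δ=(22.7562−77.2017)/(206.0800−122.3600)=-0.6503; B=V−Δ·S=133.9965
Root portfolio cost Δ·161+B reproduces V0=29.2936.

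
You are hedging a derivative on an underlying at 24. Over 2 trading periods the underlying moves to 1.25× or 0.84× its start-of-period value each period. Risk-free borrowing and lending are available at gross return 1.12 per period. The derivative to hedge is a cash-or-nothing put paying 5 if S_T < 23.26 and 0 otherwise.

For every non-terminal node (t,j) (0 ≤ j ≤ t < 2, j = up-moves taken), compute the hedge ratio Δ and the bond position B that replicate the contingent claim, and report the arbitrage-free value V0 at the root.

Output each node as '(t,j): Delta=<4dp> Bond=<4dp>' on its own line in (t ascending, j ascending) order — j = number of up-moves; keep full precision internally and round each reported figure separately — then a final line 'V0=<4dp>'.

Risk-neutral probability p* = (R−d)/(u−d) = (1.12−0.84)/(1.25−0.84) = 0.6829.
Terminal values V(2,·): V(2,0)=5.0000, V(2,1)=0.0000, V(2,2)=0.0000
Node (1,0) S=20.1600: V=(p*·0.0000+(1−p*)·5.0000)/1.12=1.4155; Δ=(0.0000−5.0000)/(25.2000−16.9344)=-0.6049; B=V−Δ·S=13.6106
Node (1,1) S=30.0000: V=(p*·0.0000+(1−p*)·0.0000)/1.12=0.0000; Δ=(0.0000−0.0000)/(37.5000−25.2000)=0.0000; B=V−Δ·S=0.0000
Node (0,0) S=24.0000: V=(p*·0.0000+(1−p*)·1.4155)/1.12=0.4007; Δ=(0.0000−1.4155)/(30.0000−20.1600)=-0.1439; B=V−Δ·S=3.8532
The time-0 hedge costs 0.4007, which is the no-arbitrage price.

(0,0): Delta=-0.1439 Bond=3.8532
(1,0): Delta=-0.6049 Bond=13.6106
(1,1): Delta=0.0000 Bond=0.0000
V0=0.4007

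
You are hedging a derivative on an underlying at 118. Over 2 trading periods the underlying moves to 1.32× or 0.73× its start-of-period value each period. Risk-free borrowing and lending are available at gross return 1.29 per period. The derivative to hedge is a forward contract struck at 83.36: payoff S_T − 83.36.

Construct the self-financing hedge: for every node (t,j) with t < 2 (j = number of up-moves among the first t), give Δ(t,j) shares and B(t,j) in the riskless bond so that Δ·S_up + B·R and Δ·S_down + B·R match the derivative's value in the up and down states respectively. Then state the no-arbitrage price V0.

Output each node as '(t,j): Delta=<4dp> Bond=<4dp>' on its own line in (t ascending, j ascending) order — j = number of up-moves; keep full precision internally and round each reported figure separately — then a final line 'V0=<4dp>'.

Under the risk-neutral measure, an up-move has probability p* = (R−d)/(u−d) = 0.9492 and values discount at R = 1.29.
At expiry t=2: V(2,0)=-20.4778, V(2,1)=30.3448, V(2,2)=122.2432
(1,0): S=86.1400. Δ = (V_up−V_dn)/(S_up−S_dn) = (30.3448−-20.4778)/(113.7048−62.8822) = 1.0000. V = [p*·30.3448 + (1−p*)·-20.4778]/1.29 = 21.5198. B = V − Δ·S = -64.6202.
(1,1): S=155.7600. Δ = (V_up−V_dn)/(S_up−S_dn) = (122.2432−30.3448)/(205.6032−113.7048) = 1.0000. V = [p*·122.2432 + (1−p*)·30.3448]/1.29 = 91.1398. B = V − Δ·S = -64.6202.
(0,0): S=118.0000. Δ = (V_up−V_dn)/(S_up−S_dn) = (91.1398−21.5198)/(155.7600−86.1400) = 1.0000. V = [p*·91.1398 + (1−p*)·21.5198]/1.29 = 67.9069. B = V − Δ·S = -50.0931.
The time-0 hedge costs 67.9069, which is the no-arbitrage price.

(0,0): Delta=1.0000 Bond=-50.0931
(1,0): Delta=1.0000 Bond=-64.6202
(1,1): Delta=1.0000 Bond=-64.6202
V0=67.9069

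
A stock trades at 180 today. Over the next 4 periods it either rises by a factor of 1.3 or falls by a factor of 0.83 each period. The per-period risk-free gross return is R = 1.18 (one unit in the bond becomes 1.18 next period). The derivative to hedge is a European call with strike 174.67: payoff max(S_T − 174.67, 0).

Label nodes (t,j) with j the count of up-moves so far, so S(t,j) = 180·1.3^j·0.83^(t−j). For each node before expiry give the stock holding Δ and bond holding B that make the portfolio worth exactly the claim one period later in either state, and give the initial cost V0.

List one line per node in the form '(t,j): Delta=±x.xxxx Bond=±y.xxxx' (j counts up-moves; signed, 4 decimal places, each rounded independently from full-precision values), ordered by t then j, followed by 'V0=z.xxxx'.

Under the risk-neutral measure, an up-move has probability p* = (R−d)/(u−d) = 0.7447 and values discount at R = 1.18.
Terminal values V(4,·): V(4,0)=0.0000, V(4,1)=0.0000, V(4,2)=34.8934, V(4,3)=153.5618, V(4,4)=339.4280
  t=3,j=0: stock 102.9217 → up 133.7982 (V=0.0000), down 85.4250 (V=0.0000). Price 0.0000; hedge Δ=0.0000, bond B=0.0000.
  t=3,j=1: stock 161.2026 → up 209.5634 (V=34.8934), down 133.7982 (V=0.0000). Price 22.0207; hedge Δ=0.4605, bond B=-52.2205.
  t=3,j=2: stock 252.4860 → up 328.2318 (V=153.5618), down 209.5634 (V=34.8934). Price 104.4606; hedge Δ=1.0000, bond B=-148.0254.
  t=3,j=3: stock 395.4600 → up 514.0980 (V=339.4280), down 328.2318 (V=153.5618). Price 247.4346; hedge Δ=1.0000, bond B=-148.0254.
  t=2,j=0: stock 124.0020 → up 161.2026 (V=22.0207), down 102.9217 (V=0.0000). Price 13.8969; hedge Δ=0.3778, bond B=-32.9556.
  t=2,j=1: stock 194.2200 → up 252.4860 (V=104.4606), down 161.2026 (V=22.0207). Price 70.6882; hedge Δ=0.9031, bond B=-104.7158.
  t=2,j=2: stock 304.2000 → up 395.4600 (V=247.4346), down 252.4860 (V=104.4606). Price 178.7547; hedge Δ=1.0000, bond B=-125.4453.
  t=1,j=0: stock 149.4000 → up 194.2200 (V=70.6882), down 124.0020 (V=13.8969). Price 47.6172; hedge Δ=0.8088, bond B=-73.2153.
  t=1,j=1: stock 234.0000 → up 304.2000 (V=178.7547), down 194.2200 (V=70.6882). Price 128.1045; hedge Δ=0.9826, bond B=-101.8243.
  t=0,j=0: stock 180.0000 → up 234.0000 (V=128.1045), down 149.4000 (V=47.6172). Price 91.1479; hedge Δ=0.9514, bond B=-80.1016.
Each (Δ,B) replicates both successor values, so the strategy is self-financing and V0 is arbitrage-free.

(0,0): Delta=0.9514 Bond=-80.1016
(1,0): Delta=0.8088 Bond=-73.2153
(1,1): Delta=0.9826 Bond=-101.8243
(2,0): Delta=0.3778 Bond=-32.9556
(2,1): Delta=0.9031 Bond=-104.7158
(2,2): Delta=1.0000 Bond=-125.4453
(3,0): Delta=0.0000 Bond=0.0000
(3,1): Delta=0.4605 Bond=-52.2205
(3,2): Delta=1.0000 Bond=-148.0254
(3,3): Delta=1.0000 Bond=-148.0254
V0=91.1479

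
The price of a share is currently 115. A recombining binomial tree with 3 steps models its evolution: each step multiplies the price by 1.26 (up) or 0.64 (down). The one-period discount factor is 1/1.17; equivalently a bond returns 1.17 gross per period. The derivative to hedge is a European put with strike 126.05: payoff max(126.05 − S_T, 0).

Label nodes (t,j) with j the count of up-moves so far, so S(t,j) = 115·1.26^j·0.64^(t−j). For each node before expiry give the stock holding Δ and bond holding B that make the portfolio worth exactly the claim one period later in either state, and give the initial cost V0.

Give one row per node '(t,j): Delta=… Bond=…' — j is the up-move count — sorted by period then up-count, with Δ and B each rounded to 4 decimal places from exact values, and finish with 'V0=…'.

(0,0): Delta=-0.2214 Bond=29.7236
(1,0): Delta=-1.0000 Bond=92.0812
(1,1): Delta=-0.1542 Bond=25.0456
(2,0): Delta=-1.0000 Bond=107.7350
(2,1): Delta=-1.0000 Bond=107.7350
(2,2): Delta=-0.0813 Bond=15.9847
V0=4.2621

Under the risk-neutral measure, an up-move has probability p* = (R−d)/(u−d) = 0.8548 and values discount at R = 1.17.
Terminal values V(3,·): V(3,0)=95.9034, V(3,1)=66.6990, V(3,2)=9.2026, V(3,3)=0.0000
(2,0): S=47.1040. Δ = (V_up−V_dn)/(S_up−S_dn) = (66.6990−95.9034)/(59.3510−30.1466) = -1.0000. V = [p*·66.6990 + (1−p*)·95.9034]/1.17 = 60.6310. B = V − Δ·S = 107.7350.
(2,1): S=92.7360. Δ = (V_up−V_dn)/(S_up−S_dn) = (9.2026−66.6990)/(116.8474−59.3510) = -1.0000. V = [p*·9.2026 + (1−p*)·66.6990]/1.17 = 14.9990. B = V − Δ·S = 107.7350.
(2,2): S=182.5740. Δ = (V_up−V_dn)/(S_up−S_dn) = (0.0000−9.2026)/(230.0432−116.8474) = -0.0813. V = [p*·0.0000 + (1−p*)·9.2026]/1.17 = 1.1418. B = V − Δ·S = 15.9847.
(1,0): S=73.6000. Δ = (V_up−V_dn)/(S_up−S_dn) = (14.9990−60.6310)/(92.7360−47.1040) = -1.0000. V = [p*·14.9990 + (1−p*)·60.6310]/1.17 = 18.4812. B = V − Δ·S = 92.0812.
(1,1): S=144.9000. Δ = (V_up−V_dn)/(S_up−S_dn) = (1.1418−14.9990)/(182.5740−92.7360) = -0.1542. V = [p*·1.1418 + (1−p*)·14.9990]/1.17 = 2.6951. B = V − Δ·S = 25.0456.
(0,0): S=115.0000. Δ = (V_up−V_dn)/(S_up−S_dn) = (2.6951−18.4812)/(144.9000−73.6000) = -0.2214. V = [p*·2.6951 + (1−p*)·18.4812]/1.17 = 4.2621. B = V − Δ·S = 29.7236.
Self-financing check: at every node Δ·S+B equals the discounted successor values.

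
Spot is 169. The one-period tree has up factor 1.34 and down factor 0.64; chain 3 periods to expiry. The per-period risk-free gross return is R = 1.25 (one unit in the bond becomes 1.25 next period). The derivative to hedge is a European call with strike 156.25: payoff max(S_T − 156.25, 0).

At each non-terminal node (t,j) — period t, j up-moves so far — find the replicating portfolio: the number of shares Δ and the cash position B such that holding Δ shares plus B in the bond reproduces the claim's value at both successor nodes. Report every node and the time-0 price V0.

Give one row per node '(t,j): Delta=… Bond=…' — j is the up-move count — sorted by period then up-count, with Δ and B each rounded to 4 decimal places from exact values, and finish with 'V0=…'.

No-arbitrage ⇒ martingale measure with p* = (R−d)/(u−d) = 0.8714.
Payoff layer (t=3): V(3,0)=0.0000, V(3,1)=0.0000, V(3,2)=37.9621, V(3,3)=250.3816
(2,0): S=69.2224. Δ = (V_up−V_dn)/(S_up−S_dn) = (0.0000−0.0000)/(92.7580−44.3023) = 0.0000. V = [p*·0.0000 + (1−p*)·0.0000]/1.25 = 0.0000. B = V − Δ·S = 0.0000.
(2,1): S=144.9344. Δ = (V_up−V_dn)/(S_up−S_dn) = (37.9621−0.0000)/(194.2121−92.7580) = 0.3742. V = [p*·37.9621 + (1−p*)·0.0000]/1.25 = 26.4650. B = V − Δ·S = -27.7666.
(2,2): S=303.4564. Δ = (V_up−V_dn)/(S_up−S_dn) = (250.3816−37.9621)/(406.6316−194.2121) = 1.0000. V = [p*·250.3816 + (1−p*)·37.9621]/1.25 = 178.4564. B = V − Δ·S = -125.0000.
(1,0): S=108.1600. Δ = (V_up−V_dn)/(S_up−S_dn) = (26.4650−0.0000)/(144.9344−69.2224) = 0.3495. V = [p*·26.4650 + (1−p*)·0.0000]/1.25 = 18.4499. B = V − Δ·S = -19.3573.
(1,1): S=226.4600. Δ = (V_up−V_dn)/(S_up−S_dn) = (178.4564−26.4650)/(303.4564−144.9344) = 0.9588. V = [p*·178.4564 + (1−p*)·26.4650]/1.25 = 127.1317. B = V − Δ·S = -89.9988.
(0,0): S=169.0000. Δ = (V_up−V_dn)/(S_up−S_dn) = (127.1317−18.4499)/(226.4600−108.1600) = 0.9187. V = [p*·127.1317 + (1−p*)·18.4499]/1.25 = 90.5267. B = V − Δ·S = -64.7331.
Each (Δ,B) replicates both successor values, so the strategy is self-financing and V0 is arbitrage-free.

(0,0): Delta=0.9187 Bond=-64.7331
(1,0): Delta=0.3495 Bond=-19.3573
(1,1): Delta=0.9588 Bond=-89.9988
(2,0): Delta=0.0000 Bond=0.0000
(2,1): Delta=0.3742 Bond=-27.7666
(2,2): Delta=1.0000 Bond=-125.0000
V0=90.5267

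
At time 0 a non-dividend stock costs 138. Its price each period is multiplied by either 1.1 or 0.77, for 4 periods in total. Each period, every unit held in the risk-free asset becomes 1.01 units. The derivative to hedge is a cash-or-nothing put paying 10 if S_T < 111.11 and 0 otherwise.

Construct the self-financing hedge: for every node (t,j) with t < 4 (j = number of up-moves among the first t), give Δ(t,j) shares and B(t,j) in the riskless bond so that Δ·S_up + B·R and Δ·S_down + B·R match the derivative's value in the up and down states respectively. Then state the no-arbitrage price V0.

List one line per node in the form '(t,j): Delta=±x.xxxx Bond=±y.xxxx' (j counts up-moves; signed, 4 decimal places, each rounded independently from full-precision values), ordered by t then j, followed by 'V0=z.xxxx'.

(0,0): Delta=-0.0922 Bond=15.6168
(1,0): Delta=-0.1479 Bond=21.6845
(1,1): Delta=-0.0776 Bond=13.5562
(2,0): Delta=0.0000 Bond=9.8030
(2,1): Delta=-0.1867 Bond=26.4383
(2,2): Delta=-0.0490 Bond=8.9118
(3,0): Delta=0.0000 Bond=9.9010
(3,1): Delta=0.0000 Bond=9.9010
(3,2): Delta=-0.2357 Bond=33.0033
(3,3): Delta=0.0000 Bond=0.0000
V0=2.8887

Under the risk-neutral measure, an up-move has probability p* = (R−d)/(u−d) = 0.7273 and values discount at R = 1.01.
Terminal payoffs: V(4,0)=10.0000, V(4,1)=10.0000, V(4,2)=10.0000, V(4,3)=0.0000, V(4,4)=0.0000
  t=3,j=0: stock 63.0016 → up 69.3017 (V=10.0000), down 48.5112 (V=10.0000). Price 9.9010; hedge Δ=0.0000, bond B=9.9010.
  t=3,j=1: stock 90.0022 → up 99.0024 (V=10.0000), down 69.3017 (V=10.0000). Price 9.9010; hedge Δ=0.0000, bond B=9.9010.
  t=3,j=2: stock 128.5746 → up 141.4321 (V=0.0000), down 99.0024 (V=10.0000). Price 2.7003; hedge Δ=-0.2357, bond B=33.0033.
  t=3,j=3: stock 183.6780 → up 202.0458 (V=0.0000), down 141.4321 (V=0.0000). Price 0.0000; hedge Δ=0.0000, bond B=0.0000.
  t=2,j=0: stock 81.8202 → up 90.0022 (V=9.9010), down 63.0016 (V=9.9010). Price 9.8030; hedge Δ=0.0000, bond B=9.8030.
  t=2,j=1: stock 116.8860 → up 128.5746 (V=2.7003), down 90.0022 (V=9.9010). Price 4.6179; hedge Δ=-0.1867, bond B=26.4383.
  t=2,j=2: stock 166.9800 → up 183.6780 (V=0.0000), down 128.5746 (V=2.7003). Price 0.7291; hedge Δ=-0.0490, bond B=8.9118.
  t=1,j=0: stock 106.2600 → up 116.8860 (V=4.6179), down 81.8202 (V=9.8030). Price 5.9723; hedge Δ=-0.1479, bond B=21.6845.
  t=1,j=1: stock 151.8000 → up 166.9800 (V=0.7291), down 116.8860 (V=4.6179). Price 1.7720; hedge Δ=-0.0776, bond B=13.5562.
  t=0,j=0: stock 138.0000 → up 151.8000 (V=1.7720), down 106.2600 (V=5.9723). Price 2.8887; hedge Δ=-0.0922, bond B=15.6168.
The time-0 hedge costs 2.8887, which is the no-arbitrage price.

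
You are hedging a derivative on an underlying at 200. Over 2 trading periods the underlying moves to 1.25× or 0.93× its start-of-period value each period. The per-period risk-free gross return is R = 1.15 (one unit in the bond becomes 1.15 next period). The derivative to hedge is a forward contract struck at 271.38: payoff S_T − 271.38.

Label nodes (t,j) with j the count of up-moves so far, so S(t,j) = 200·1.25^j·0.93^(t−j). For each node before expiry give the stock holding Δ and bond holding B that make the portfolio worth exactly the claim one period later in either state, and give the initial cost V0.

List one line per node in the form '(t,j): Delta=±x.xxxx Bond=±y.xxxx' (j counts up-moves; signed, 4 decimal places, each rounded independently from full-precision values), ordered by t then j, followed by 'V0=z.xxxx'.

(0,0): Delta=1.0000 Bond=-205.2023
(1,0): Delta=1.0000 Bond=-235.9826
(1,1): Delta=1.0000 Bond=-235.9826
V0=-5.2023

No-arbitrage ⇒ martingale measure with p* = (R−d)/(u−d) = 0.6875.
At expiry t=2: V(2,0)=-98.4000, V(2,1)=-38.8800, V(2,2)=41.1200
(1,0): S=186.0000. Δ = (V_up−V_dn)/(S_up−S_dn) = (-38.8800−-98.4000)/(232.5000−172.9800) = 1.0000. V = [p*·-38.8800 + (1−p*)·-98.4000]/1.15 = -49.9826. B = V − Δ·S = -235.9826.
(1,1): S=250.0000. Δ = (V_up−V_dn)/(S_up−S_dn) = (41.1200−-38.8800)/(312.5000−232.5000) = 1.0000. V = [p*·41.1200 + (1−p*)·-38.8800]/1.15 = 14.0174. B = V − Δ·S = -235.9826.
(0,0): S=200.0000. Δ = (V_up−V_dn)/(S_up−S_dn) = (14.0174−-49.9826)/(250.0000−186.0000) = 1.0000. V = [p*·14.0174 + (1−p*)·-49.9826]/1.15 = -5.2023. B = V − Δ·S = -205.2023.
The time-0 hedge costs -5.2023, which is the no-arbitrage price.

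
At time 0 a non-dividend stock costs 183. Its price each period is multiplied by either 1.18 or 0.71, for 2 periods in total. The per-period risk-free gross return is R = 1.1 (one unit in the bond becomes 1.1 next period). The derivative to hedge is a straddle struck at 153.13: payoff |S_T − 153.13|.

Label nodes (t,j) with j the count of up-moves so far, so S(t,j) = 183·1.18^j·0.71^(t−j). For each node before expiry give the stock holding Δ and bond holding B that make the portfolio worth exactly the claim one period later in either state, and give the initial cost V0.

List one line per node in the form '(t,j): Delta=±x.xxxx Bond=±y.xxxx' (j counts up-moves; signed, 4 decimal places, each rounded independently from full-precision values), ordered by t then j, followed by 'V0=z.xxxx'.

Since d<R<u, set p* = (R−d)/(u−d) = 0.8298; price each node as the discounted p*-expectation of its children.
Terminal values V(2,·): V(2,0)=60.8797, V(2,1)=0.1874, V(2,2)=101.6792
(1,0): S=129.9300. Δ = (V_up−V_dn)/(S_up−S_dn) = (0.1874−60.8797)/(153.3174−92.2503) = -0.9939. V = [p*·0.1874 + (1−p*)·60.8797]/1.1 = 9.5618. B = V − Δ·S = 138.6944.
(1,1): S=215.9400. Δ = (V_up−V_dn)/(S_up−S_dn) = (101.6792−0.1874)/(254.8092−153.3174) = 1.0000. V = [p*·101.6792 + (1−p*)·0.1874]/1.1 = 76.7309. B = V − Δ·S = -139.2091.
(0,0): S=183.0000. Δ = (V_up−V_dn)/(S_up−S_dn) = (76.7309−9.5618)/(215.9400−129.9300) = 0.7809. V = [p*·76.7309 + (1−p*)·9.5618]/1.1 = 59.3617. B = V − Δ·S = -83.5512.
The time-0 hedge costs 59.3617, which is the no-arbitrage price.

(0,0): Delta=0.7809 Bond=-83.5512
(1,0): Delta=-0.9939 Bond=138.6944
(1,1): Delta=1.0000 Bond=-139.2091
V0=59.3617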